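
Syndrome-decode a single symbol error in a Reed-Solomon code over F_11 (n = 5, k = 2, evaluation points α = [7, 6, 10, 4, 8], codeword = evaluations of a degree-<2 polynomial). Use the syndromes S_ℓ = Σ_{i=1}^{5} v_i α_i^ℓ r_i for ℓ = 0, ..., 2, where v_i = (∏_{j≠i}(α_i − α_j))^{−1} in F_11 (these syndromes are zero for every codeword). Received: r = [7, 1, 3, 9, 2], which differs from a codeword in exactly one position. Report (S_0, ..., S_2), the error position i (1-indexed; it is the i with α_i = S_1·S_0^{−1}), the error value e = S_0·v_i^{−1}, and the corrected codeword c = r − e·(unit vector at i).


S = (9, 3, 1), error at position 4, error magnitude e = 9, c = [7, 1, 3, 0, 2].

Step 1: column multipliers v_i = (∏_{j≠i}(α_i − α_j))^{−1} mod 11.
  i = 1 (α = 7): (7−6)(7−10)(7−4)(7−8) = 1·(−3)·3·(−1) = 9 ≡ 9, so v_1 = 9^{−1} = 5 (mod 11).
  i = 2 (α = 6): (6−7)(6−10)(6−4)(6−8) = (−1)·(−4)·2·(−2) = −16 ≡ 6, so v_2 = 6^{−1} = 2 (mod 11).
  i = 3 (α = 10): (10−7)(10−6)(10−4)(10−8) = 3·4·6·2 = 144 ≡ 1, so v_3 = 1^{−1} = 1 (mod 11).
  i = 4 (α = 4): (4−7)(4−6)(4−10)(4−8) = (−3)·(−2)·(−6)·(−4) = 144 ≡ 1, so v_4 = 1^{−1} = 1 (mod 11).
  i = 5 (α = 8): (8−7)(8−6)(8−10)(8−4) = 1·2·(−2)·4 = −16 ≡ 6, so v_5 = 6^{−1} = 2 (mod 11).
  v = [5, 2, 1, 1, 2].
Step 2: syndromes of r = [7, 1, 3, 9, 2] (all sums mod 11).
  S_0 = Σ v_i r_i = 5·7 + 2·1 + 1·3 + 1·9 + 2·2 = 53 ≡ 9.
  S_1 = Σ v_i α_i r_i = 5·7·7 + 2·6·1 + 1·10·3 + 1·4·9 + 2·8·2 = 355 ≡ 3.
  α_i^2 mod 11 = [5, 3, 1, 5, 9].
  S_2 = Σ v_i α_i^2 r_i = 5·5·7 + 2·3·1 + 1·1·3 + 1·5·9 + 2·9·2 = 265 ≡ 1.
  S = (9, 3, 1) ≠ 0, so r is not a codeword (an error is present).
Step 3: locate the error. For a single error e at position i, S_ℓ = v_i·e·α_i^ℓ, so α_err = S_1/S_0.
  S_0^{−1} = 9^{−1} = 5 (mod 11), so α_err = 3·5 = 15 ≡ 4 = α_4. Error position i = 4.
  Consistency check: S_2/S_1 = 1·4 = 4 ≡ 4 = α_err ✓ (single-error assumption holds).
Step 4: error magnitude e = S_0/v_4 = S_0·∏_{j≠4}(α_4 − α_j) = 9·1 = 9 ≡ 9 (mod 11).
Step 5: correct position 4: c_4 = r_4 − e = 9 − 9 ≡ 0 (mod 11). Hence c = [7, 1, 3, 0, 2].
  Check: interpolating c through the α_i gives m(x) = 9 + 6·x (degree < 2) with m(α_i) = c_i for every i, so c is indeed a codeword.


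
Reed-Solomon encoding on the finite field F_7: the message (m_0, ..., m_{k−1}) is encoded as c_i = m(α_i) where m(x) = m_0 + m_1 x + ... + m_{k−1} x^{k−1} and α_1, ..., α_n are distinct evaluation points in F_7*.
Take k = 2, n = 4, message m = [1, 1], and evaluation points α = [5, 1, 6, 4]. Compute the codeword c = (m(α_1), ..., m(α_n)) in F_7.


c = [6, 2, 0, 5]

Message polynomial: m(x) = 1 + 1·x (mod 7).
For each evaluation point α_i, compute m(α_i) mod 7:
  α_1 = 5: Horner steps 1 → 6, so m(5) = 6.
  α_2 = 1: Horner steps 1 → 2, so m(1) = 2.
  α_3 = 6: Horner steps 1 → 0, so m(6) = 0.
  α_4 = 4: Horner steps 1 → 5, so m(4) = 5.
Codeword c = [6, 2, 0, 5] ∈ F_7^4.


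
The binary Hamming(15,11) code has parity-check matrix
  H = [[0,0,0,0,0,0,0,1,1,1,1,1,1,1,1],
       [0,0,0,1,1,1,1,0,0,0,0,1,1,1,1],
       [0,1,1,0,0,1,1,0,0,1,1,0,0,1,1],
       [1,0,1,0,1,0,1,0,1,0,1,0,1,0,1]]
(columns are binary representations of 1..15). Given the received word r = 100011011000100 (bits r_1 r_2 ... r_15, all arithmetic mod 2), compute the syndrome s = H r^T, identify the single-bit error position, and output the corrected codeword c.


s = (1, 1, 1, 0)^T, error position = 14, corrected codeword c = 100011011000110

Compute s = H r^T mod 2 one row at a time:
  s_1 = 1 + 1 + 0 + 0 + 0 + 1 + 0 + 0 = 3 ≡ 1 (mod 2).
  s_2 = 0 + 1 + 1 + 0 + 0 + 1 + 0 + 0 = 3 ≡ 1 (mod 2).
  s_3 = 0 + 0 + 1 + 0 + 0 + 0 + 0 + 0 = 1 ≡ 1 (mod 2).
  s_4 = 1 + 0 + 1 + 0 + 1 + 0 + 1 + 0 = 4 ≡ 0 (mod 2).
s = (1, 1, 1, 0)^T — this equals column 14 of H (binary 1110), so error is at position 14.
Correct: flip bit 14 of r = 100011011000100 to get c = 100011011000110.


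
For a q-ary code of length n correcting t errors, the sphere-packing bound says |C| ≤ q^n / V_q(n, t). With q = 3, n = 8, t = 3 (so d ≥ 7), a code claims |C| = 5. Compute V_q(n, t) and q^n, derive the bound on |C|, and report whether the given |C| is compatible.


V_q(n, t) = 577, q^n = 6561, Hamming bound = 11, |C| = 5 ≤ bound (satisfied).

Step 1: Compute V_q(n, t) = Σ_{j=0}^3 C(n, j) (q−1)^j.
  j = 0: C(8,0)·(2)^0 = 1·1 = 1.
  j = 1: C(8,1)·(2)^1 = 8·2 = 16.
  j = 2: C(8,2)·(2)^2 = 28·4 = 112.
  j = 3: C(8,3)·(2)^3 = 56·8 = 448.
  V_q(n, t) = 1 + 16 + 112 + 448 = 577.
Step 2: q^n = 3^8 = 6561.
Step 3: Hamming bound ⌊q^n / V_q(n,t)⌋ = ⌊6561/577⌋ = 11.
Step 4: Compare |C| = 5 to 11: satisfied.
The claimed |C| lies below the Hamming bound.


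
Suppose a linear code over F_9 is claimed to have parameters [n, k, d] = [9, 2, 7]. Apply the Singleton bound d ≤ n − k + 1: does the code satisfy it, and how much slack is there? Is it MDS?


Singleton RHS = n − k + 1 = 8, slack = 1, bound satisfied, not MDS.

Singleton bound: d ≤ n − k + 1.
Here n = 9, k = 2, so n − k + 1 = 8.
Given d = 7, check d ≤ 8: YES.
Slack = (n − k + 1) − d = 1.
The code is NOT MDS (slack = 1 > 0).
Description: the claimed parameters are [9, 2, 7]_9; such a code would be non-MDS.


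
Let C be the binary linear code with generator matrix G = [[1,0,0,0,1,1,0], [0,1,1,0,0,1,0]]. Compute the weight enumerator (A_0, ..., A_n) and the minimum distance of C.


Weight distribution: A_0 = 1, A_3 = 2, A_4 = 1. Minimum distance d = 3.

Enumerate all 2^2 = 4 messages m ∈ F_2^2.
For each, compute codeword c = mG in F_2^7, then tally its weight.
  m = 00 → c = 0000000, weight = 0.
  m = 10 → c = 1000110, weight = 3.
  m = 01 → c = 0110010, weight = 3.
  m = 11 → c = 1110100, weight = 4.
Tally weights:
  weight 0: 1 codewords.
  weight 3: 2 codewords.
  weight 4: 1 codewords.
Minimum distance d = smallest w > 0 with A_w > 0 = 3.
Sanity: Σ A_w = 4 = 2^2 = 4 ✓.


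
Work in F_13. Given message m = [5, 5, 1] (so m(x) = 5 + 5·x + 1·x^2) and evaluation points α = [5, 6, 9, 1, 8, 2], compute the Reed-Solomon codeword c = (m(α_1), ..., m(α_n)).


c = [3, 6, 1, 11, 5, 6]

Message polynomial: m(x) = 5 + 5·x + 1·x^2 (mod 13).
For each evaluation point α_i, compute m(α_i) mod 13:
  α_1 = 5: Horner steps 1 → 10 → 3, so m(5) = 3.
  α_2 = 6: Horner steps 1 → 11 → 6, so m(6) = 6.
  α_3 = 9: Horner steps 1 → 1 → 1, so m(9) = 1.
  α_4 = 1: Horner steps 1 → 6 → 11, so m(1) = 11.
  α_5 = 8: Horner steps 1 → 0 → 5, so m(8) = 5.
  α_6 = 2: Horner steps 1 → 7 → 6, so m(2) = 6.
Codeword c = [3, 6, 1, 11, 5, 6] ∈ F_13^6.


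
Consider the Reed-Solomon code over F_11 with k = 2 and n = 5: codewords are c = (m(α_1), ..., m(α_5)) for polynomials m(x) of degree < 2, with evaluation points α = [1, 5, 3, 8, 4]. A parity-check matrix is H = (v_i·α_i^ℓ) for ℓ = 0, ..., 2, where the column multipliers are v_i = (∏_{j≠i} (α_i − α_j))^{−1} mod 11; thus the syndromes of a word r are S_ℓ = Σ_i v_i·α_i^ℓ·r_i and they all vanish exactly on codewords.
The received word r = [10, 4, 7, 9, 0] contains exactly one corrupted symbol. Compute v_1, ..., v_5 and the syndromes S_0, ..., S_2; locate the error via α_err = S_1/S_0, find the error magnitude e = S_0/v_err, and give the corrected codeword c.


S = (2, 5, 7), error at position 4, error magnitude e = 4, c = [10, 4, 7, 5, 0].

Step 1: column multipliers v_i = (∏_{j≠i}(α_i − α_j))^{−1} mod 11.
  i = 1 (α = 1): (1−5)(1−3)(1−8)(1−4) = (−4)·(−2)·(−7)·(−3) = 168 ≡ 3, so v_1 = 3^{−1} = 4 (mod 11).
  i = 2 (α = 5): (5−1)(5−3)(5−8)(5−4) = 4·2·(−3)·1 = −24 ≡ 9, so v_2 = 9^{−1} = 5 (mod 11).
  i = 3 (α = 3): (3−1)(3−5)(3−8)(3−4) = 2·(−2)·(−5)·(−1) = −20 ≡ 2, so v_3 = 2^{−1} = 6 (mod 11).
  i = 4 (α = 8): (8−1)(8−5)(8−3)(8−4) = 7·3·5·4 = 420 ≡ 2, so v_4 = 2^{−1} = 6 (mod 11).
  i = 5 (α = 4): (4−1)(4−5)(4−3)(4−8) = 3·(−1)·1·(−4) = 12 ≡ 1, so v_5 = 1^{−1} = 1 (mod 11).
  v = [4, 5, 6, 6, 1].
Step 2: syndromes of r = [10, 4, 7, 9, 0] (all sums mod 11).
  S_0 = Σ v_i r_i = 4·10 + 5·4 + 6·7 + 6·9 + 1·0 = 156 ≡ 2.
  S_1 = Σ v_i α_i r_i = 4·1·10 + 5·5·4 + 6·3·7 + 6·8·9 + 1·4·0 = 698 ≡ 5.
  α_i^2 mod 11 = [1, 3, 9, 9, 5].
  S_2 = Σ v_i α_i^2 r_i = 4·1·10 + 5·3·4 + 6·9·7 + 6·9·9 + 1·5·0 = 964 ≡ 7.
  S = (2, 5, 7) ≠ 0, so r is not a codeword (an error is present).
Step 3: locate the error. For a single error e at position i, S_ℓ = v_i·e·α_i^ℓ, so α_err = S_1/S_0.
  S_0^{−1} = 2^{−1} = 6 (mod 11), so α_err = 5·6 = 30 ≡ 8 = α_4. Error position i = 4.
  Consistency check: S_2/S_1 = 7·9 = 63 ≡ 8 = α_err ✓ (single-error assumption holds).
Step 4: error magnitude e = S_0/v_4 = S_0·∏_{j≠4}(α_4 − α_j) = 2·2 = 4 ≡ 4 (mod 11).
Step 5: correct position 4: c_4 = r_4 − e = 9 − 4 ≡ 5 (mod 11). Hence c = [10, 4, 7, 5, 0].
  Check: interpolating c through the α_i gives m(x) = 6 + 4·x (degree < 2) with m(α_i) = c_i for every i, so c is indeed a codeword.


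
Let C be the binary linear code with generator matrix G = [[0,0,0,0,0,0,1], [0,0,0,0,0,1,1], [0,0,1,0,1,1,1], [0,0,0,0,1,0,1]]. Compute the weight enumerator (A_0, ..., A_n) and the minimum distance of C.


Weight distribution: A_0 = 1, A_1 = 4, A_2 = 6, A_3 = 4, A_4 = 1. Minimum distance d = 1.

Enumerate all 2^4 = 16 messages m ∈ F_2^4.
For each, compute codeword c = mG in F_2^7, then tally its weight.
  m = 0000 → c = 0000000, weight = 0.
  m = 1000 → c = 0000001, weight = 1.
  m = 0100 → c = 0000011, weight = 2.
  m = 1100 → c = 0000010, weight = 1.
  m = 0010 → c = 0010111, weight = 4.
  m = 1010 → c = 0010110, weight = 3.
  m = 0110 → c = 0010100, weight = 2.
  m = 1110 → c = 0010101, weight = 3.
  m = 0001 → c = 0000101, weight = 2.
  m = 1001 → c = 0000100, weight = 1.
  m = 0101 → c = 0000110, weight = 2.
  m = 1101 → c = 0000111, weight = 3.
  m = 0011 → c = 0010010, weight = 2.
  m = 1011 → c = 0010011, weight = 3.
  m = 0111 → c = 0010001, weight = 2.
  m = 1111 → c = 0010000, weight = 1.
Tally weights:
  weight 0: 1 codewords.
  weight 1: 4 codewords.
  weight 2: 6 codewords.
  weight 3: 4 codewords.
  weight 4: 1 codewords.
Minimum distance d = smallest w > 0 with A_w > 0 = 1.
Sanity: Σ A_w = 16 = 2^4 = 16 ✓.


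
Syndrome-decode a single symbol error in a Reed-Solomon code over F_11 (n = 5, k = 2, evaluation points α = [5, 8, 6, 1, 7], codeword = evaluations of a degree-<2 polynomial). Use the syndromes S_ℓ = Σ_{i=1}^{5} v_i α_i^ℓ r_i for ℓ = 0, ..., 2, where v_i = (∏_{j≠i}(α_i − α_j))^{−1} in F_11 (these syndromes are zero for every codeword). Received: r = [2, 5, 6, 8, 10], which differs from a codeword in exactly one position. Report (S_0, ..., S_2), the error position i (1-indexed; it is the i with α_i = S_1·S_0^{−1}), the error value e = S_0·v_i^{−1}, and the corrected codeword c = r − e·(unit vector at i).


S = (10, 3, 2), error at position 2, error magnitude e = 2, c = [2, 3, 6, 8, 10].

Step 1: column multipliers v_i = (∏_{j≠i}(α_i − α_j))^{−1} mod 11.
  i = 1 (α = 5): (5−8)(5−6)(5−1)(5−7) = (−3)·(−1)·4·(−2) = −24 ≡ 9, so v_1 = 9^{−1} = 5 (mod 11).
  i = 2 (α = 8): (8−5)(8−6)(8−1)(8−7) = 3·2·7·1 = 42 ≡ 9, so v_2 = 9^{−1} = 5 (mod 11).
  i = 3 (α = 6): (6−5)(6−8)(6−1)(6−7) = 1·(−2)·5·(−1) = 10 ≡ 10, so v_3 = 10^{−1} = 10 (mod 11).
  i = 4 (α = 1): (1−5)(1−8)(1−6)(1−7) = (−4)·(−7)·(−5)·(−6) = 840 ≡ 4, so v_4 = 4^{−1} = 3 (mod 11).
  i = 5 (α = 7): (7−5)(7−8)(7−6)(7−1) = 2·(−1)·1·6 = −12 ≡ 10, so v_5 = 10^{−1} = 10 (mod 11).
  v = [5, 5, 10, 3, 10].
Step 2: syndromes of r = [2, 5, 6, 8, 10] (all sums mod 11).
  S_0 = Σ v_i r_i = 5·2 + 5·5 + 10·6 + 3·8 + 10·10 = 219 ≡ 10.
  S_1 = Σ v_i α_i r_i = 5·5·2 + 5·8·5 + 10·6·6 + 3·1·8 + 10·7·10 = 1334 ≡ 3.
  α_i^2 mod 11 = [3, 9, 3, 1, 5].
  S_2 = Σ v_i α_i^2 r_i = 5·3·2 + 5·9·5 + 10·3·6 + 3·1·8 + 10·5·10 = 959 ≡ 2.
  S = (10, 3, 2) ≠ 0, so r is not a codeword (an error is present).
Step 3: locate the error. For a single error e at position i, S_ℓ = v_i·e·α_i^ℓ, so α_err = S_1/S_0.
  S_0^{−1} = 10^{−1} = 10 (mod 11), so α_err = 3·10 = 30 ≡ 8 = α_2. Error position i = 2.
  Consistency check: S_2/S_1 = 2·4 = 8 ≡ 8 = α_err ✓ (single-error assumption holds).
Step 4: error magnitude e = S_0/v_2 = S_0·∏_{j≠2}(α_2 − α_j) = 10·9 = 90 ≡ 2 (mod 11).
Step 5: correct position 2: c_2 = r_2 − e = 5 − 2 ≡ 3 (mod 11). Hence c = [2, 3, 6, 8, 10].
  Check: interpolating c through the α_i gives m(x) = 4 + 4·x (degree < 2) with m(α_i) = c_i for every i, so c is indeed a codeword.


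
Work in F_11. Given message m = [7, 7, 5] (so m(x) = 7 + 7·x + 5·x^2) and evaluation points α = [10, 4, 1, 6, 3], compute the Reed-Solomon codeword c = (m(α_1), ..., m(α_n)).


c = [5, 5, 8, 9, 7]

Message polynomial: m(x) = 7 + 7·x + 5·x^2 (mod 11).
For each evaluation point α_i, compute m(α_i) mod 11:
  α_1 = 10: Horner steps 5 → 2 → 5, so m(10) = 5.
  α_2 = 4: Horner steps 5 → 5 → 5, so m(4) = 5.
  α_3 = 1: Horner steps 5 → 1 → 8, so m(1) = 8.
  α_4 = 6: Horner steps 5 → 4 → 9, so m(6) = 9.
  α_5 = 3: Horner steps 5 → 0 → 7, so m(3) = 7.
Codeword c = [5, 5, 8, 9, 7] ∈ F_11^5.


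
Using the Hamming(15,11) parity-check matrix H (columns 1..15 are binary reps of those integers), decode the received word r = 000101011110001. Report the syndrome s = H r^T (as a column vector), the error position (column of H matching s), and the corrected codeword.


s = (1, 1, 0, 1)^T, error position = 13, corrected codeword c = 000101011110101

Compute s = H r^T mod 2 one row at a time:
  s_1 = 1 + 1 + 1 + 1 + 0 + 0 + 0 + 1 = 5 ≡ 1 (mod 2).
  s_2 = 1 + 0 + 1 + 0 + 0 + 0 + 0 + 1 = 3 ≡ 1 (mod 2).
  s_3 = 0 + 0 + 1 + 0 + 1 + 1 + 0 + 1 = 4 ≡ 0 (mod 2).
  s_4 = 0 + 0 + 0 + 0 + 1 + 1 + 0 + 1 = 3 ≡ 1 (mod 2).
s = (1, 1, 0, 1)^T — this equals column 13 of H (binary 1101), so error is at position 13.
Correct: flip bit 13 of r = 000101011110001 to get c = 000101011110101.


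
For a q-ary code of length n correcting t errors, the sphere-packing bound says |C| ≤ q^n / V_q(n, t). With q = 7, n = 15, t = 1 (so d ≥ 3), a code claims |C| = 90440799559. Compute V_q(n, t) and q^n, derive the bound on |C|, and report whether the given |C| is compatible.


V_q(n, t) = 91, q^n = 4747561509943, Hamming bound = 52171005603, |C| = 90440799559 > bound (violated).

Step 1: Compute V_q(n, t) = Σ_{j=0}^1 C(n, j) (q−1)^j.
  j = 0: C(15,0)·(6)^0 = 1·1 = 1.
  j = 1: C(15,1)·(6)^1 = 15·6 = 90.
  V_q(n, t) = 1 + 90 = 91.
Step 2: q^n = 7^15 = 4747561509943.
Step 3: Hamming bound ⌊q^n / V_q(n,t)⌋ = ⌊4747561509943/91⌋ = 52171005603.
Step 4: Compare |C| = 90440799559 to 52171005603: violated.
The claimed |C| lies above the Hamming bound, so no 7-ary code of length 15 with d ≥ 3 can have 90440799559 codewords.


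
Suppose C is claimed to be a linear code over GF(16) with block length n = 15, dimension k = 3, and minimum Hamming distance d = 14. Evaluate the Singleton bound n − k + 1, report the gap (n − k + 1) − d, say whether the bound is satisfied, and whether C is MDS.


Singleton RHS = n − k + 1 = 13, slack = -1, bound violated (no such code; not MDS).

Singleton bound: d ≤ n − k + 1.
Here n = 15, k = 3, so n − k + 1 = 13.
Given d = 14, check d ≤ 13: NO.
Slack = (n − k + 1) − d = -1.
The slack is negative: d = 14 exceeds n − k + 1 = 13 by 1, so the Singleton bound is violated and no linear [15, 3, 14]_16 code can exist. In particular it is not MDS (MDS requires d = n − k + 1 exactly).
Description: the claimed parameters are [15, 3, 14]_16; such a code would be impossible (violates the Singleton bound).


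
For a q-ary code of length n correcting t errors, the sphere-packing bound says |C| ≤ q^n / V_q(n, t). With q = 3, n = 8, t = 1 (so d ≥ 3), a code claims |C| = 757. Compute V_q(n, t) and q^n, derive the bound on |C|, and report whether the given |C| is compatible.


V_q(n, t) = 17, q^n = 6561, Hamming bound = 385, |C| = 757 > bound (violated).

Step 1: Compute V_q(n, t) = Σ_{j=0}^1 C(n, j) (q−1)^j.
  j = 0: C(8,0)·(2)^0 = 1·1 = 1.
  j = 1: C(8,1)·(2)^1 = 8·2 = 16.
  V_q(n, t) = 1 + 16 = 17.
Step 2: q^n = 3^8 = 6561.
Step 3: Hamming bound ⌊q^n / V_q(n,t)⌋ = ⌊6561/17⌋ = 385.
Step 4: Compare |C| = 757 to 385: violated.
The claimed |C| lies above the Hamming bound, so no 3-ary code of length 8 with d ≥ 3 can have 757 codewords.


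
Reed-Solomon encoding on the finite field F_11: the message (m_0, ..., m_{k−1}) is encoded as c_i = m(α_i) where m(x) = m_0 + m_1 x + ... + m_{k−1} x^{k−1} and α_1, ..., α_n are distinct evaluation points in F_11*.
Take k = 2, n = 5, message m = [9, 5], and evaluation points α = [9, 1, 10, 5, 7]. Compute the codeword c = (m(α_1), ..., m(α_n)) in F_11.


c = [10, 3, 4, 1, 0]

Message polynomial: m(x) = 9 + 5·x (mod 11).
For each evaluation point α_i, compute m(α_i) mod 11:
  α_1 = 9: Horner steps 5 → 10, so m(9) = 10.
  α_2 = 1: Horner steps 5 → 3, so m(1) = 3.
  α_3 = 10: Horner steps 5 → 4, so m(10) = 4.
  α_4 = 5: Horner steps 5 → 1, so m(5) = 1.
  α_5 = 7: Horner steps 5 → 0, so m(7) = 0.
Codeword c = [10, 3, 4, 1, 0] ∈ F_11^5.


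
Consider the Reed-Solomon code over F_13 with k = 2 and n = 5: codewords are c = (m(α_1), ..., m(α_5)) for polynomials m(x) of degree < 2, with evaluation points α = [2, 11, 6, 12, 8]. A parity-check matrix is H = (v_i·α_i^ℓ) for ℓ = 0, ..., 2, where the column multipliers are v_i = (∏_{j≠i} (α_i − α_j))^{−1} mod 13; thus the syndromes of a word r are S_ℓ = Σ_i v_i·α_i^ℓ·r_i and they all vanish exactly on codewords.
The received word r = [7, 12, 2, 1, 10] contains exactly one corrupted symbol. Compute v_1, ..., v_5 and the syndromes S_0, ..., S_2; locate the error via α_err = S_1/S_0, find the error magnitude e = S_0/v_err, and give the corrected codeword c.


S = (4, 6, 9), error at position 5, error magnitude e = 4, c = [7, 12, 2, 1, 6].

Step 1: column multipliers v_i = (∏_{j≠i}(α_i − α_j))^{−1} mod 13.
  i = 1 (α = 2): (2−11)(2−6)(2−12)(2−8) = (−9)·(−4)·(−10)·(−6) = 2160 ≡ 2, so v_1 = 2^{−1} = 7 (mod 13).
  i = 2 (α = 11): (11−2)(11−6)(11−12)(11−8) = 9·5·(−1)·3 = −135 ≡ 8, so v_2 = 8^{−1} = 5 (mod 13).
  i = 3 (α = 6): (6−2)(6−11)(6−12)(6−8) = 4·(−5)·(−6)·(−2) = −240 ≡ 7, so v_3 = 7^{−1} = 2 (mod 13).
  i = 4 (α = 12): (12−2)(12−11)(12−6)(12−8) = 10·1·6·4 = 240 ≡ 6, so v_4 = 6^{−1} = 11 (mod 13).
  i = 5 (α = 8): (8−2)(8−11)(8−6)(8−12) = 6·(−3)·2·(−4) = 144 ≡ 1, so v_5 = 1^{−1} = 1 (mod 13).
  v = [7, 5, 2, 11, 1].
Step 2: syndromes of r = [7, 12, 2, 1, 10] (all sums mod 13).
  S_0 = Σ v_i r_i = 7·7 + 5·12 + 2·2 + 11·1 + 1·10 = 134 ≡ 4.
  S_1 = Σ v_i α_i r_i = 7·2·7 + 5·11·12 + 2·6·2 + 11·12·1 + 1·8·10 = 994 ≡ 6.
  α_i^2 mod 13 = [4, 4, 10, 1, 12].
  S_2 = Σ v_i α_i^2 r_i = 7·4·7 + 5·4·12 + 2·10·2 + 11·1·1 + 1·12·10 = 607 ≡ 9.
  S = (4, 6, 9) ≠ 0, so r is not a codeword (an error is present).
Step 3: locate the error. For a single error e at position i, S_ℓ = v_i·e·α_i^ℓ, so α_err = S_1/S_0.
  S_0^{−1} = 4^{−1} = 10 (mod 13), so α_err = 6·10 = 60 ≡ 8 = α_5. Error position i = 5.
  Consistency check: S_2/S_1 = 9·11 = 99 ≡ 8 = α_err ✓ (single-error assumption holds).
Step 4: error magnitude e = S_0/v_5 = S_0·∏_{j≠5}(α_5 − α_j) = 4·1 = 4 ≡ 4 (mod 13).
Step 5: correct position 5: c_5 = r_5 − e = 10 − 4 ≡ 6 (mod 13). Hence c = [7, 12, 2, 1, 6].
  Check: interpolating c through the α_i gives m(x) = 3 + 2·x (degree < 2) with m(α_i) = c_i for every i, so c is indeed a codeword.


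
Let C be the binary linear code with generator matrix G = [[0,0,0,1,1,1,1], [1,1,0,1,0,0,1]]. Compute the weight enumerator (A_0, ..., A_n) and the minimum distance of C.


Weight distribution: A_0 = 1, A_4 = 3. Minimum distance d = 4.

Enumerate all 2^2 = 4 messages m ∈ F_2^2.
For each, compute codeword c = mG in F_2^7, then tally its weight.
  m = 00 → c = 0000000, weight = 0.
  m = 10 → c = 0001111, weight = 4.
  m = 01 → c = 1101001, weight = 4.
  m = 11 → c = 1100110, weight = 4.
Tally weights:
  weight 0: 1 codewords.
  weight 4: 3 codewords.
Minimum distance d = smallest w > 0 with A_w > 0 = 4.
Sanity: Σ A_w = 4 = 2^2 = 4 ✓.


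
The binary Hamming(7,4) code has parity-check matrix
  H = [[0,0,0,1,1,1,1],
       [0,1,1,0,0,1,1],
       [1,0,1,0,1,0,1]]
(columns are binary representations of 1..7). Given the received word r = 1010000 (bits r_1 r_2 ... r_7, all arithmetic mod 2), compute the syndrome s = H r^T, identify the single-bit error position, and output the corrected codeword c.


s = (0, 1, 0)^T, error position = 2, corrected codeword c = 1110000

Compute s = H r^T mod 2 one row at a time:
  s_1 = 0 + 0 + 0 + 0 = 0 ≡ 0 (mod 2).
  s_2 = 0 + 1 + 0 + 0 = 1 ≡ 1 (mod 2).
  s_3 = 1 + 1 + 0 + 0 = 2 ≡ 0 (mod 2).
s = (0, 1, 0)^T — this equals column 2 of H (binary 010), so error is at position 2.
Correct: flip bit 2 of r = 1010000 to get c = 1110000.


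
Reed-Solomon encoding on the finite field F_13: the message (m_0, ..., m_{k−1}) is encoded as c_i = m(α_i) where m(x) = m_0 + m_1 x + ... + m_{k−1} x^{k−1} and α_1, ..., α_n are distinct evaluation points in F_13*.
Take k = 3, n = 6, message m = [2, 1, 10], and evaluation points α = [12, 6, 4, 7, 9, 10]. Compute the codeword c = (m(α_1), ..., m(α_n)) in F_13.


c = [11, 4, 10, 5, 2, 11]

Message polynomial: m(x) = 2 + 1·x + 10·x^2 (mod 13).
For each evaluation point α_i, compute m(α_i) mod 13:
  α_1 = 12: Horner steps 10 → 4 → 11, so m(12) = 11.
  α_2 = 6: Horner steps 10 → 9 → 4, so m(6) = 4.
  α_3 = 4: Horner steps 10 → 2 → 10, so m(4) = 10.
  α_4 = 7: Horner steps 10 → 6 → 5, so m(7) = 5.
  α_5 = 9: Horner steps 10 → 0 → 2, so m(9) = 2.
  α_6 = 10: Horner steps 10 → 10 → 11, so m(10) = 11.
Codeword c = [11, 4, 10, 5, 2, 11] ∈ F_13^6.


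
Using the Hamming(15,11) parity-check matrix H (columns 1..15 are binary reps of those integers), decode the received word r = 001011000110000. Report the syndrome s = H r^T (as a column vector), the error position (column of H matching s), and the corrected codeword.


s = (0, 0, 0, 1)^T, error position = 1, corrected codeword c = 101011000110000

Compute s = H r^T mod 2 one row at a time:
  s_1 = 0 + 0 + 1 + 1 + 0 + 0 + 0 + 0 = 2 ≡ 0 (mod 2).
  s_2 = 0 + 1 + 1 + 0 + 0 + 0 + 0 + 0 = 2 ≡ 0 (mod 2).
  s_3 = 0 + 1 + 1 + 0 + 1 + 1 + 0 + 0 = 4 ≡ 0 (mod 2).
  s_4 = 0 + 1 + 1 + 0 + 0 + 1 + 0 + 0 = 3 ≡ 1 (mod 2).
s = (0, 0, 0, 1)^T — this equals column 1 of H (binary 0001), so error is at position 1.
Correct: flip bit 1 of r = 001011000110000 to get c = 101011000110000.


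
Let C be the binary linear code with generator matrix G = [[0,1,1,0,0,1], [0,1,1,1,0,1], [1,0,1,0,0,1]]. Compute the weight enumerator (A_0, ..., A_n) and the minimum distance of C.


Weight distribution: A_0 = 1, A_1 = 1, A_2 = 1, A_3 = 3, A_4 = 2. Minimum distance d = 1.

Enumerate all 2^3 = 8 messages m ∈ F_2^3.
For each, compute codeword c = mG in F_2^6, then tally its weight.
  m = 000 → c = 000000, weight = 0.
  m = 100 → c = 011001, weight = 3.
  m = 010 → c = 011101, weight = 4.
  m = 110 → c = 000100, weight = 1.
  m = 001 → c = 101001, weight = 3.
  m = 101 → c = 110000, weight = 2.
  m = 011 → c = 110100, weight = 3.
  m = 111 → c = 101101, weight = 4.
Tally weights:
  weight 0: 1 codewords.
  weight 1: 1 codewords.
  weight 2: 1 codewords.
  weight 3: 3 codewords.
  weight 4: 2 codewords.
Minimum distance d = smallest w > 0 with A_w > 0 = 1.
Sanity: Σ A_w = 8 = 2^3 = 8 ✓.


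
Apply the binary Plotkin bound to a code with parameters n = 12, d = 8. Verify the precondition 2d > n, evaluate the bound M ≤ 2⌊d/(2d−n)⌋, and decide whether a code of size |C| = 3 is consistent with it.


Plotkin bound M ≤ 4; given |C| = 3 ≤ bound (satisfied).

Check applicability: 2d = 16, n = 12.
2d − n = 4 > 0, so Plotkin applies.
Compute d/(2d−n) = 8/4 ≈ 2.0000.
⌊d/(2d−n)⌋ = 2.
Plotkin bound: M ≤ 2·2 = 4.
Given |C| = 3, check: satisfied.
This |C| is below the Plotkin bound.


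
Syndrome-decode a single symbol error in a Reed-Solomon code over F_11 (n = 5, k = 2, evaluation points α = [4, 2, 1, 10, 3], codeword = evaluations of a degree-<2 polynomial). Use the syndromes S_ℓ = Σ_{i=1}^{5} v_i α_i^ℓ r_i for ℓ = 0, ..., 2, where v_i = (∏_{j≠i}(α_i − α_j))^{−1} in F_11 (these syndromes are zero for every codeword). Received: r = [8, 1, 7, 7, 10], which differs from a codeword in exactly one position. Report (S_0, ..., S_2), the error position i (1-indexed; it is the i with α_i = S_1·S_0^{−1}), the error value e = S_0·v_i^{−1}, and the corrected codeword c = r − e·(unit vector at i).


S = (7, 7, 7), error at position 3, error magnitude e = 4, c = [8, 1, 3, 7, 10].

Step 1: column multipliers v_i = (∏_{j≠i}(α_i − α_j))^{−1} mod 11.
  i = 1 (α = 4): (4−2)(4−1)(4−10)(4−3) = 2·3·(−6)·1 = −36 ≡ 8, so v_1 = 8^{−1} = 7 (mod 11).
  i = 2 (α = 2): (2−4)(2−1)(2−10)(2−3) = (−2)·1·(−8)·(−1) = −16 ≡ 6, so v_2 = 6^{−1} = 2 (mod 11).
  i = 3 (α = 1): (1−4)(1−2)(1−10)(1−3) = (−3)·(−1)·(−9)·(−2) = 54 ≡ 10, so v_3 = 10^{−1} = 10 (mod 11).
  i = 4 (α = 10): (10−4)(10−2)(10−1)(10−3) = 6·8·9·7 = 3024 ≡ 10, so v_4 = 10^{−1} = 10 (mod 11).
  i = 5 (α = 3): (3−4)(3−2)(3−1)(3−10) = (−1)·1·2·(−7) = 14 ≡ 3, so v_5 = 3^{−1} = 4 (mod 11).
  v = [7, 2, 10, 10, 4].
Step 2: syndromes of r = [8, 1, 7, 7, 10] (all sums mod 11).
  S_0 = Σ v_i r_i = 7·8 + 2·1 + 10·7 + 10·7 + 4·10 = 238 ≡ 7.
  S_1 = Σ v_i α_i r_i = 7·4·8 + 2·2·1 + 10·1·7 + 10·10·7 + 4·3·10 = 1118 ≡ 7.
  α_i^2 mod 11 = [5, 4, 1, 1, 9].
  S_2 = Σ v_i α_i^2 r_i = 7·5·8 + 2·4·1 + 10·1·7 + 10·1·7 + 4·9·10 = 788 ≡ 7.
  S = (7, 7, 7) ≠ 0, so r is not a codeword (an error is present).
Step 3: locate the error. For a single error e at position i, S_ℓ = v_i·e·α_i^ℓ, so α_err = S_1/S_0.
  S_0^{−1} = 7^{−1} = 8 (mod 11), so α_err = 7·8 = 56 ≡ 1 = α_3. Error position i = 3.
  Consistency check: S_2/S_1 = 7·8 = 56 ≡ 1 = α_err ✓ (single-error assumption holds).
Step 4: error magnitude e = S_0/v_3 = S_0·∏_{j≠3}(α_3 − α_j) = 7·10 = 70 ≡ 4 (mod 11).
Step 5: correct position 3: c_3 = r_3 − e = 7 − 4 ≡ 3 (mod 11). Hence c = [8, 1, 3, 7, 10].
  Check: interpolating c through the α_i gives m(x) = 5 + 9·x (degree < 2) with m(α_i) = c_i for every i, so c is indeed a codeword.


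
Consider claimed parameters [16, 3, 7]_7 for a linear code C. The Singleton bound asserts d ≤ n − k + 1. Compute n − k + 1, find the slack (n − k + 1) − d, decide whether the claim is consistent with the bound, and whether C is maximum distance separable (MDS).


Singleton RHS = n − k + 1 = 14, slack = 7, bound satisfied, not MDS.

Singleton bound: d ≤ n − k + 1.
Here n = 16, k = 3, so n − k + 1 = 14.
Given d = 7, check d ≤ 14: YES.
Slack = (n − k + 1) − d = 7.
The code is NOT MDS (slack = 7 > 0).
Description: the claimed parameters are [16, 3, 7]_7; such a code would be non-MDS.


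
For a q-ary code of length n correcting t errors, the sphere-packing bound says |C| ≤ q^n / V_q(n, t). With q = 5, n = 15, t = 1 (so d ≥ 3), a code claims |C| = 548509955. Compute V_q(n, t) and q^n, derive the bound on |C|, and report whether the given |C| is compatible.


V_q(n, t) = 61, q^n = 30517578125, Hamming bound = 500288165, |C| = 548509955 > bound (violated).

Step 1: Compute V_q(n, t) = Σ_{j=0}^1 C(n, j) (q−1)^j.
  j = 0: C(15,0)·(4)^0 = 1·1 = 1.
  j = 1: C(15,1)·(4)^1 = 15·4 = 60.
  V_q(n, t) = 1 + 60 = 61.
Step 2: q^n = 5^15 = 30517578125.
Step 3: Hamming bound ⌊q^n / V_q(n,t)⌋ = ⌊30517578125/61⌋ = 500288165.
Step 4: Compare |C| = 548509955 to 500288165: violated.
The claimed |C| lies above the Hamming bound, so no 5-ary code of length 15 with d ≥ 3 can have 548509955 codewords.


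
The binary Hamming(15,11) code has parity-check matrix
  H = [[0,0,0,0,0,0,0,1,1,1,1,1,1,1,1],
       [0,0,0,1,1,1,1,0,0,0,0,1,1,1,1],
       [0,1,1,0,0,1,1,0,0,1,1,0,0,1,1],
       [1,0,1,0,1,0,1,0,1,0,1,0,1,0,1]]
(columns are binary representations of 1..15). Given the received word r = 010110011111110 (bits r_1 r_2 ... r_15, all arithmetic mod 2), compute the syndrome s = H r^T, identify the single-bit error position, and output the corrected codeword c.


s = (1, 1, 0, 0)^T, error position = 12, corrected codeword c = 010110011110110

Compute s = H r^T mod 2 one row at a time:
  s_1 = 1 + 1 + 1 + 1 + 1 + 1 + 1 + 0 = 7 ≡ 1 (mod 2).
  s_2 = 1 + 1 + 0 + 0 + 1 + 1 + 1 + 0 = 5 ≡ 1 (mod 2).
  s_3 = 1 + 0 + 0 + 0 + 1 + 1 + 1 + 0 = 4 ≡ 0 (mod 2).
  s_4 = 0 + 0 + 1 + 0 + 1 + 1 + 1 + 0 = 4 ≡ 0 (mod 2).
s = (1, 1, 0, 0)^T — this equals column 12 of H (binary 1100), so error is at position 12.
Correct: flip bit 12 of r = 010110011111110 to get c = 010110011110110.


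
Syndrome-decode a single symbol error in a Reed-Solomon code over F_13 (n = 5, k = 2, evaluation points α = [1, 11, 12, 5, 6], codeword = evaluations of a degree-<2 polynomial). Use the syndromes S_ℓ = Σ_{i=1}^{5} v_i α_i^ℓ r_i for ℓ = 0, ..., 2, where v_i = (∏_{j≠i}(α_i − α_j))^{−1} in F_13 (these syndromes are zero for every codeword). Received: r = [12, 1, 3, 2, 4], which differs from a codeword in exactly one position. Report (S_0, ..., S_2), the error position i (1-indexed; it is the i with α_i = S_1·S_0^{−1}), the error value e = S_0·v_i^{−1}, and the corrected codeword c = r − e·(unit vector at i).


S = (6, 6, 6), error at position 1, error magnitude e = 5, c = [7, 1, 3, 2, 4].

Step 1: column multipliers v_i = (∏_{j≠i}(α_i − α_j))^{−1} mod 13.
  i = 1 (α = 1): (1−11)(1−12)(1−5)(1−6) = (−10)·(−11)·(−4)·(−5) = 2200 ≡ 3, so v_1 = 3^{−1} = 9 (mod 13).
  i = 2 (α = 11): (11−1)(11−12)(11−5)(11−6) = 10·(−1)·6·5 = −300 ≡ 12, so v_2 = 12^{−1} = 12 (mod 13).
  i = 3 (α = 12): (12−1)(12−11)(12−5)(12−6) = 11·1·7·6 = 462 ≡ 7, so v_3 = 7^{−1} = 2 (mod 13).
  i = 4 (α = 5): (5−1)(5−11)(5−12)(5−6) = 4·(−6)·(−7)·(−1) = −168 ≡ 1, so v_4 = 1^{−1} = 1 (mod 13).
  i = 5 (α = 6): (6−1)(6−11)(6−12)(6−5) = 5·(−5)·(−6)·1 = 150 ≡ 7, so v_5 = 7^{−1} = 2 (mod 13).
  v = [9, 12, 2, 1, 2].
Step 2: syndromes of r = [12, 1, 3, 2, 4] (all sums mod 13).
  S_0 = Σ v_i r_i = 9·12 + 12·1 + 2·3 + 1·2 + 2·4 = 136 ≡ 6.
  S_1 = Σ v_i α_i r_i = 9·1·12 + 12·11·1 + 2·12·3 + 1·5·2 + 2·6·4 = 370 ≡ 6.
  α_i^2 mod 13 = [1, 4, 1, 12, 10].
  S_2 = Σ v_i α_i^2 r_i = 9·1·12 + 12·4·1 + 2·1·3 + 1·12·2 + 2·10·4 = 266 ≡ 6.
  S = (6, 6, 6) ≠ 0, so r is not a codeword (an error is present).
Step 3: locate the error. For a single error e at position i, S_ℓ = v_i·e·α_i^ℓ, so α_err = S_1/S_0.
  S_0^{−1} = 6^{−1} = 11 (mod 13), so α_err = 6·11 = 66 ≡ 1 = α_1. Error position i = 1.
  Consistency check: S_2/S_1 = 6·11 = 66 ≡ 1 = α_err ✓ (single-error assumption holds).
Step 4: error magnitude e = S_0/v_1 = S_0·∏_{j≠1}(α_1 − α_j) = 6·3 = 18 ≡ 5 (mod 13).
Step 5: correct position 1: c_1 = r_1 − e = 12 − 5 ≡ 7 (mod 13). Hence c = [7, 1, 3, 2, 4].
  Check: interpolating c through the α_i gives m(x) = 5 + 2·x (degree < 2) with m(α_i) = c_i for every i, so c is indeed a codeword.


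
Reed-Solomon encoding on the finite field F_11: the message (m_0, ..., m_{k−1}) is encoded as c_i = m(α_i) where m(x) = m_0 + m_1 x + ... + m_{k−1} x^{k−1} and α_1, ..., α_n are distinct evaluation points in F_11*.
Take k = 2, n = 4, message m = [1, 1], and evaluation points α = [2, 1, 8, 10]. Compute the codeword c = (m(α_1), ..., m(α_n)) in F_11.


c = [3, 2, 9, 0]

Message polynomial: m(x) = 1 + 1·x (mod 11).
For each evaluation point α_i, compute m(α_i) mod 11:
  α_1 = 2: Horner steps 1 → 3, so m(2) = 3.
  α_2 = 1: Horner steps 1 → 2, so m(1) = 2.
  α_3 = 8: Horner steps 1 → 9, so m(8) = 9.
  α_4 = 10: Horner steps 1 → 0, so m(10) = 0.
Codeword c = [3, 2, 9, 0] ∈ F_11^4.


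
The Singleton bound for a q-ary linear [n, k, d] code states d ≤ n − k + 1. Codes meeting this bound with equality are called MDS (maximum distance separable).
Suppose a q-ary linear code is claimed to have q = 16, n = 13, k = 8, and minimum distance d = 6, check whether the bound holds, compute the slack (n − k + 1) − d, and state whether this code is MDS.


Singleton RHS = n − k + 1 = 6, slack = 0, bound satisfied, MDS.

Singleton bound: d ≤ n − k + 1.
Here n = 13, k = 8, so n − k + 1 = 6.
Given d = 6, check d ≤ 6: YES.
Slack = (n − k + 1) − d = 0.
The code is MDS (slack = 0).
Description: the claimed parameters are [13, 8, 6]_16; such a code would be MDS (meets Singleton bound).


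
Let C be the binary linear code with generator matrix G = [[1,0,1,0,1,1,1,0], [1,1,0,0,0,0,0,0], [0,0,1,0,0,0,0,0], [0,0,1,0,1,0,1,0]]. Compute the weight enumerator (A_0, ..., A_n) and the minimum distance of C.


Weight distribution: A_0 = 1, A_1 = 1, A_2 = 4, A_3 = 4, A_4 = 3, A_5 = 3. Minimum distance d = 1.

Enumerate all 2^4 = 16 messages m ∈ F_2^4.
For each, compute codeword c = mG in F_2^8, then tally its weight.
  m = 0000 → c = 00000000, weight = 0.
  m = 1000 → c = 10101110, weight = 5.
  m = 0100 → c = 11000000, weight = 2.
  m = 1100 → c = 01101110, weight = 5.
  m = 0010 → c = 00100000, weight = 1.
  m = 1010 → c = 10001110, weight = 4.
  m = 0110 → c = 11100000, weight = 3.
  m = 1110 → c = 01001110, weight = 4.
  m = 0001 → c = 00101010, weight = 3.
  m = 1001 → c = 10000100, weight = 2.
  m = 0101 → c = 11101010, weight = 5.
  m = 1101 → c = 01000100, weight = 2.
  m = 0011 → c = 00001010, weight = 2.
  m = 1011 → c = 10100100, weight = 3.
  m = 0111 → c = 11001010, weight = 4.
  m = 1111 → c = 01100100, weight = 3.
Tally weights:
  weight 0: 1 codewords.
  weight 1: 1 codewords.
  weight 2: 4 codewords.
  weight 3: 4 codewords.
  weight 4: 3 codewords.
  weight 5: 3 codewords.
Minimum distance d = smallest w > 0 with A_w > 0 = 1.
Sanity: Σ A_w = 16 = 2^4 = 16 ✓.


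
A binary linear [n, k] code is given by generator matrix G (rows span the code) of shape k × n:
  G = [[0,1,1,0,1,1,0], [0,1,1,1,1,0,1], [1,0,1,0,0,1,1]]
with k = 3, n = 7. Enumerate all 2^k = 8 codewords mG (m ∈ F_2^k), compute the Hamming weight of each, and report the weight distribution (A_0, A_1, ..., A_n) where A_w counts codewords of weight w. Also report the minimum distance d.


Weight distribution: A_0 = 1, A_3 = 2, A_4 = 3, A_5 = 2. Minimum distance d = 3.

Enumerate all 2^3 = 8 messages m ∈ F_2^3.
For each, compute codeword c = mG in F_2^7, then tally its weight.
  m = 000 → c = 0000000, weight = 0.
  m = 100 → c = 0110110, weight = 4.
  m = 010 → c = 0111101, weight = 5.
  m = 110 → c = 0001011, weight = 3.
  m = 001 → c = 1010011, weight = 4.
  m = 101 → c = 1100101, weight = 4.
  m = 011 → c = 1101110, weight = 5.
  m = 111 → c = 1011000, weight = 3.
Tally weights:
  weight 0: 1 codewords.
  weight 3: 2 codewords.
  weight 4: 3 codewords.
  weight 5: 2 codewords.
Minimum distance d = smallest w > 0 with A_w > 0 = 3.
Sanity: Σ A_w = 8 = 2^3 = 8 ✓.


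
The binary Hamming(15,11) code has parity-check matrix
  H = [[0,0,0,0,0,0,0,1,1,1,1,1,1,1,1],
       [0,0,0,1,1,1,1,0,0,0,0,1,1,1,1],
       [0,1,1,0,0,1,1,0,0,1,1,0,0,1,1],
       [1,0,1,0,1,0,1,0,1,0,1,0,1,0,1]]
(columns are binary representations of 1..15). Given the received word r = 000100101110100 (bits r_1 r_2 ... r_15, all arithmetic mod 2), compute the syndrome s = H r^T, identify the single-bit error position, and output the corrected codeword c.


s = (0, 1, 1, 0)^T, error position = 6, corrected codeword c = 000101101110100

Compute s = H r^T mod 2 one row at a time:
  s_1 = 0 + 1 + 1 + 1 + 0 + 1 + 0 + 0 = 4 ≡ 0 (mod 2).
  s_2 = 1 + 0 + 0 + 1 + 0 + 1 + 0 + 0 = 3 ≡ 1 (mod 2).
  s_3 = 0 + 0 + 0 + 1 + 1 + 1 + 0 + 0 = 3 ≡ 1 (mod 2).
  s_4 = 0 + 0 + 0 + 1 + 1 + 1 + 1 + 0 = 4 ≡ 0 (mod 2).
s = (0, 1, 1, 0)^T — this equals column 6 of H (binary 0110), so error is at position 6.
Correct: flip bit 6 of r = 000100101110100 to get c = 000101101110100.


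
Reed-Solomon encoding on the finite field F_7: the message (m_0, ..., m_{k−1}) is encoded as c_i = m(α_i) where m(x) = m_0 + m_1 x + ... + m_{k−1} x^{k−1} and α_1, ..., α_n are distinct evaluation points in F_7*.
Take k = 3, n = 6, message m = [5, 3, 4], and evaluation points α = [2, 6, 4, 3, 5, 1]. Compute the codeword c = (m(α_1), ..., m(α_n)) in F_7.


c = [6, 6, 4, 1, 1, 5]

Message polynomial: m(x) = 5 + 3·x + 4·x^2 (mod 7).
For each evaluation point α_i, compute m(α_i) mod 7:
  α_1 = 2: Horner steps 4 → 4 → 6, so m(2) = 6.
  α_2 = 6: Horner steps 4 → 6 → 6, so m(6) = 6.
  α_3 = 4: Horner steps 4 → 5 → 4, so m(4) = 4.
  α_4 = 3: Horner steps 4 → 1 → 1, so m(3) = 1.
  α_5 = 5: Horner steps 4 → 2 → 1, so m(5) = 1.
  α_6 = 1: Horner steps 4 → 0 → 5, so m(1) = 5.
Codeword c = [6, 6, 4, 1, 1, 5] ∈ F_7^6.


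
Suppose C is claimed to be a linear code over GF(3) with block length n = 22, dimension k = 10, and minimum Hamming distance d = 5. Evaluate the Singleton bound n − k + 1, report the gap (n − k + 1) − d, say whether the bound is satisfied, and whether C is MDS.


Singleton RHS = n − k + 1 = 13, slack = 8, bound satisfied, not MDS.

Singleton bound: d ≤ n − k + 1.
Here n = 22, k = 10, so n − k + 1 = 13.
Given d = 5, check d ≤ 13: YES.
Slack = (n − k + 1) − d = 8.
The code is NOT MDS (slack = 8 > 0).
Description: the claimed parameters are [22, 10, 5]_3; such a code would be non-MDS.


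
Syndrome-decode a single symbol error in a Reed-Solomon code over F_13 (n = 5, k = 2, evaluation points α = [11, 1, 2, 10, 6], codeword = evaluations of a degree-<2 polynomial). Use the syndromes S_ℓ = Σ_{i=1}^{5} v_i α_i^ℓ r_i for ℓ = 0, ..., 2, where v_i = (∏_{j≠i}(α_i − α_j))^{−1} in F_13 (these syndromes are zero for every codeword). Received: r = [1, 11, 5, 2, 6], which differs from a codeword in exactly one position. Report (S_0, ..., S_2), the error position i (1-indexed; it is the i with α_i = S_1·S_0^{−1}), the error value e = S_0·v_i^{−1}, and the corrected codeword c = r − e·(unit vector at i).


S = (9, 5, 10), error at position 3, error magnitude e = 8, c = [1, 11, 10, 2, 6].

Step 1: column multipliers v_i = (∏_{j≠i}(α_i − α_j))^{−1} mod 13.
  i = 1 (α = 11): (11−1)(11−2)(11−10)(11−6) = 10·9·1·5 = 450 ≡ 8, so v_1 = 8^{−1} = 5 (mod 13).
  i = 2 (α = 1): (1−11)(1−2)(1−10)(1−6) = (−10)·(−1)·(−9)·(−5) = 450 ≡ 8, so v_2 = 8^{−1} = 5 (mod 13).
  i = 3 (α = 2): (2−11)(2−1)(2−10)(2−6) = (−9)·1·(−8)·(−4) = −288 ≡ 11, so v_3 = 11^{−1} = 6 (mod 13).
  i = 4 (α = 10): (10−11)(10−1)(10−2)(10−6) = (−1)·9·8·4 = −288 ≡ 11, so v_4 = 11^{−1} = 6 (mod 13).
  i = 5 (α = 6): (6−11)(6−1)(6−2)(6−10) = (−5)·5·4·(−4) = 400 ≡ 10, so v_5 = 10^{−1} = 4 (mod 13).
  v = [5, 5, 6, 6, 4].
Step 2: syndromes of r = [1, 11, 5, 2, 6] (all sums mod 13).
  S_0 = Σ v_i r_i = 5·1 + 5·11 + 6·5 + 6·2 + 4·6 = 126 ≡ 9.
  S_1 = Σ v_i α_i r_i = 5·11·1 + 5·1·11 + 6·2·5 + 6·10·2 + 4·6·6 = 434 ≡ 5.
  α_i^2 mod 13 = [4, 1, 4, 9, 10].
  S_2 = Σ v_i α_i^2 r_i = 5·4·1 + 5·1·11 + 6·4·5 + 6·9·2 + 4·10·6 = 543 ≡ 10.
  S = (9, 5, 10) ≠ 0, so r is not a codeword (an error is present).
Step 3: locate the error. For a single error e at position i, S_ℓ = v_i·e·α_i^ℓ, so α_err = S_1/S_0.
  S_0^{−1} = 9^{−1} = 3 (mod 13), so α_err = 5·3 = 15 ≡ 2 = α_3. Error position i = 3.
  Consistency check: S_2/S_1 = 10·8 = 80 ≡ 2 = α_err ✓ (single-error assumption holds).
Step 4: error magnitude e = S_0/v_3 = S_0·∏_{j≠3}(α_3 − α_j) = 9·11 = 99 ≡ 8 (mod 13).
Step 5: correct position 3: c_3 = r_3 − e = 5 − 8 ≡ 10 (mod 13). Hence c = [1, 11, 10, 2, 6].
  Check: interpolating c through the α_i gives m(x) = 12 + 12·x (degree < 2) with m(α_i) = c_i for every i, so c is indeed a codeword.
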